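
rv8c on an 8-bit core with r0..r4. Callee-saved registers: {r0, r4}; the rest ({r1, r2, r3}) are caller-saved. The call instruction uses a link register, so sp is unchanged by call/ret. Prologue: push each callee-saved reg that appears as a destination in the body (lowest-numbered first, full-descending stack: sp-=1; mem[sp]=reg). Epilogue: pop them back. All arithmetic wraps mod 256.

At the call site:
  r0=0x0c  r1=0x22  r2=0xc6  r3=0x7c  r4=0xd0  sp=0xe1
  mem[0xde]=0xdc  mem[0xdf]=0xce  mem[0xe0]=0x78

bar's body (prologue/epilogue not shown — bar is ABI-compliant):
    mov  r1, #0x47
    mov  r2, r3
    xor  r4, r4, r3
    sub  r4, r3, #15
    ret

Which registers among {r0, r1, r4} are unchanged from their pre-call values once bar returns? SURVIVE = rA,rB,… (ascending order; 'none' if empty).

prologue: push r4 -> mem[0xe0]=0xd0, sp=0xe0
body[0] mov  r1, #0x47 -> r1=0x47
body[1] mov  r2, r3 -> r2=0x7c
body[2] xor  r4, r4, r3 -> r4=0xac
body[3] sub  r4, r3, #15 -> r4=0x6d
epilogue: pop r4=0xd0, sp=0xe1
r0: callee-saved, written=False
r1: caller-saved, written=True
r4: callee-saved, written=True

SURVIVE = r0,r4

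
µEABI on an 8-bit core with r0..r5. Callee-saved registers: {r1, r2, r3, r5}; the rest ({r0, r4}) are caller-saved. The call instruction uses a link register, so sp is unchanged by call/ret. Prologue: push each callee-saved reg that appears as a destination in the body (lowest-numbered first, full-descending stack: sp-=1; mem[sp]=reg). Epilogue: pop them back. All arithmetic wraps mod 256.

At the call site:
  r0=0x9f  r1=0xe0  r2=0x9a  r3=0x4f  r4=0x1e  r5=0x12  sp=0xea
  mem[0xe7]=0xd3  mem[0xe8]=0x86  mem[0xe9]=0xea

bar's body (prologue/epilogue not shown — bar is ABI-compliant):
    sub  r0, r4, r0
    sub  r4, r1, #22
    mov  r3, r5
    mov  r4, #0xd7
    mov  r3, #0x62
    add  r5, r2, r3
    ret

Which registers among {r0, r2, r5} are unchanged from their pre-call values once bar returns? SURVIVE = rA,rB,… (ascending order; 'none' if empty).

SURVIVE = r2,r5

prologue: push r3 → mem[0xe9]=0x4f, sp=0xe9
prologue: push r5 → mem[0xe8]=0x12, sp=0xe8
body[0] sub  r0, r4, r0 → r0=0x7f
body[1] sub  r4, r1, #22 → r4=0xca
body[2] mov  r3, r5 → r3=0x12
body[3] mov  r4, #0xd7 → r4=0xd7
body[4] mov  r3, #0x62 → r3=0x62
body[5] add  r5, r2, r3 → r5=0xfc
epilogue: pop r5=0x12, sp=0xe9
epilogue: pop r3=0x4f, sp=0xea
r0: caller-saved, written=True
r2: callee-saved, written=False
r5: callee-saved, written=True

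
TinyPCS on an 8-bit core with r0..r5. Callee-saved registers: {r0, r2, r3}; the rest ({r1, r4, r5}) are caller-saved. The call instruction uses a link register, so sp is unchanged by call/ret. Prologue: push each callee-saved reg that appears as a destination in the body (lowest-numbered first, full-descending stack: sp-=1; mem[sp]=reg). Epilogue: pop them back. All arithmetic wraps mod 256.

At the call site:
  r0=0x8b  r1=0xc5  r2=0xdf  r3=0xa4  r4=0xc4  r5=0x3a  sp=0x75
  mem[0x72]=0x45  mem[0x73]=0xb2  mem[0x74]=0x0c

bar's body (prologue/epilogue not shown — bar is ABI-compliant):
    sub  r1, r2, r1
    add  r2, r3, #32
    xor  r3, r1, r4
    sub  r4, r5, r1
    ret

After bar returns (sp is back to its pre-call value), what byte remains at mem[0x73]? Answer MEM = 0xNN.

prologue: push r2 -> mem[0x74]=0xdf, sp=0x74
prologue: push r3 -> mem[0x73]=0xa4, sp=0x73
body[0] sub  r1, r2, r1 -> r1=0x1a
body[1] add  r2, r3, #32 -> r2=0xc4
body[2] xor  r3, r1, r4 -> r3=0xde
body[3] sub  r4, r5, r1 -> r4=0x20
epilogue: pop r3=0xa4, sp=0x74
epilogue: pop r2=0xdf, sp=0x75
prologue pushed ['r2', 'r3'] at ['0x74', '0x73']

MEM = 0xa4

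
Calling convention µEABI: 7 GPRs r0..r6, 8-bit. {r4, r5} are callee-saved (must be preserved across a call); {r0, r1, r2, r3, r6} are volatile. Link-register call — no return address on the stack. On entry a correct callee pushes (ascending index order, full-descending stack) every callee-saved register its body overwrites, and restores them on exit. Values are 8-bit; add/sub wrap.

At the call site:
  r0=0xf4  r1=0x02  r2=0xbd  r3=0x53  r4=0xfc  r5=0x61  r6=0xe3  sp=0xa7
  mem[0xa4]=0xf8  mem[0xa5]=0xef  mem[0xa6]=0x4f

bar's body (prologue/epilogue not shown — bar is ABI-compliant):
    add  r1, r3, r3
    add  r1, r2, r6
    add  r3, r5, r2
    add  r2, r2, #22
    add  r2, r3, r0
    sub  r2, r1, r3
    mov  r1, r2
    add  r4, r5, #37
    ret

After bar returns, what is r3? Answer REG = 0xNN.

REG = 0x1e

prologue: push r4 → mem[0xa6]=0xfc, sp=0xa6
body[0] add  r1, r3, r3 → r1=0xa6
body[1] add  r1, r2, r6 → r1=0xa0
body[2] add  r3, r5, r2 → r3=0x1e
body[3] add  r2, r2, #22 → r2=0xd3
body[4] add  r2, r3, r0 → r2=0x12
body[5] sub  r2, r1, r3 → r2=0x82
body[6] mov  r1, r2 → r1=0x82
body[7] add  r4, r5, #37 → r4=0x86
epilogue: pop r4=0xfc, sp=0xa7
r3 is caller-saved → body value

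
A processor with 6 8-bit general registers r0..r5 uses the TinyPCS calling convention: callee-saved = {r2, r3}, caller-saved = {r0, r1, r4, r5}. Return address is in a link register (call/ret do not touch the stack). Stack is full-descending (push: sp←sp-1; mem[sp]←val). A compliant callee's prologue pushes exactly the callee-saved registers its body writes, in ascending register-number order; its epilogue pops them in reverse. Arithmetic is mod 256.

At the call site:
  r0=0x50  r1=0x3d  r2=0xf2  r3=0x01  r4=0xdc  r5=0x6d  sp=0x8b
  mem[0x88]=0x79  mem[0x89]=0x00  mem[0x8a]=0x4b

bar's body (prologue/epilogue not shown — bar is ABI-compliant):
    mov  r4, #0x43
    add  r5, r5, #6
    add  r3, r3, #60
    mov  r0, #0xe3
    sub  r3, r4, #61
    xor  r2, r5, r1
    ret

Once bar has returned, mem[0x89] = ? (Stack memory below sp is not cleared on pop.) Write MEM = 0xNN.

MEM = 0x01

prologue: push r2 → mem[0x8a]=0xf2, sp=0x8a
prologue: push r3 → mem[0x89]=0x01, sp=0x89
body[0] mov  r4, #0x43 → r4=0x43
body[1] add  r5, r5, #6 → r5=0x73
body[2] add  r3, r3, #60 → r3=0x3d
body[3] mov  r0, #0xe3 → r0=0xe3
body[4] sub  r3, r4, #61 → r3=0x06
body[5] xor  r2, r5, r1 → r2=0x4e
epilogue: pop r3=0x01, sp=0x8a
epilogue: pop r2=0xf2, sp=0x8b
prologue pushed ['r2', 'r3'] at ['0x8a', '0x89']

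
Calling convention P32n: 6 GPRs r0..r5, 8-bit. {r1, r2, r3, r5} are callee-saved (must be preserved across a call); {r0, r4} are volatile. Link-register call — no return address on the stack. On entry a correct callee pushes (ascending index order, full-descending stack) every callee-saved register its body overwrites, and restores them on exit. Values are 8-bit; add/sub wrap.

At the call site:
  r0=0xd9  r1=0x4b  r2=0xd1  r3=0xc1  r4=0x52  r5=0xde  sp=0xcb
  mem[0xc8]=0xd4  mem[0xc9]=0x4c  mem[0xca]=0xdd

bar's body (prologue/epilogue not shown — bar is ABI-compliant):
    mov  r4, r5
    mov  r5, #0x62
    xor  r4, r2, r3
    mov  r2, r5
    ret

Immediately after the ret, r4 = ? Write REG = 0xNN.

prologue: push r2 -> mem[0xca]=0xd1, sp=0xca
prologue: push r5 -> mem[0xc9]=0xde, sp=0xc9
body[0] mov  r4, r5 -> r4=0xde
body[1] mov  r5, #0x62 -> r5=0x62
body[2] xor  r4, r2, r3 -> r4=0x10
body[3] mov  r2, r5 -> r2=0x62
epilogue: pop r5=0xde, sp=0xca
epilogue: pop r2=0xd1, sp=0xcb
r4 is caller-saved -> body value

REG = 0x10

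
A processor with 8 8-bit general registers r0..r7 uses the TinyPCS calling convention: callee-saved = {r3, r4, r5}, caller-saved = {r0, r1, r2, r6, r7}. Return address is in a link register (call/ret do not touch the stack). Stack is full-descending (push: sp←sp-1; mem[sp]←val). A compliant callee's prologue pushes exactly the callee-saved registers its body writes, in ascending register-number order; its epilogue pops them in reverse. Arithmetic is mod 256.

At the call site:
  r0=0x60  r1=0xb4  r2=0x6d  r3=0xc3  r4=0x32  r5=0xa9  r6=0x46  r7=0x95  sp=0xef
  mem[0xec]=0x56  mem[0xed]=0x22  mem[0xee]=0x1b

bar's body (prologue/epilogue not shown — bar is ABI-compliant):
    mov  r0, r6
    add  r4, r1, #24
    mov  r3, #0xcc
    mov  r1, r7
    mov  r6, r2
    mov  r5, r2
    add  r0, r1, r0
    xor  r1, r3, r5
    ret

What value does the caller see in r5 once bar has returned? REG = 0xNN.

prologue: push r3 -> mem[0xee]=0xc3, sp=0xee
prologue: push r4 -> mem[0xed]=0x32, sp=0xed
prologue: push r5 -> mem[0xec]=0xa9, sp=0xec
body[0] mov  r0, r6 -> r0=0x46
body[1] add  r4, r1, #24 -> r4=0xcc
body[2] mov  r3, #0xcc -> r3=0xcc
body[3] mov  r1, r7 -> r1=0x95
body[4] mov  r6, r2 -> r6=0x6d
body[5] mov  r5, r2 -> r5=0x6d
body[6] add  r0, r1, r0 -> r0=0xdb
body[7] xor  r1, r3, r5 -> r1=0xa1
epilogue: pop r5=0xa9, sp=0xed
epilogue: pop r4=0x32, sp=0xee
epilogue: pop r3=0xc3, sp=0xef
r5 is callee-saved -> restored

REG = 0xa9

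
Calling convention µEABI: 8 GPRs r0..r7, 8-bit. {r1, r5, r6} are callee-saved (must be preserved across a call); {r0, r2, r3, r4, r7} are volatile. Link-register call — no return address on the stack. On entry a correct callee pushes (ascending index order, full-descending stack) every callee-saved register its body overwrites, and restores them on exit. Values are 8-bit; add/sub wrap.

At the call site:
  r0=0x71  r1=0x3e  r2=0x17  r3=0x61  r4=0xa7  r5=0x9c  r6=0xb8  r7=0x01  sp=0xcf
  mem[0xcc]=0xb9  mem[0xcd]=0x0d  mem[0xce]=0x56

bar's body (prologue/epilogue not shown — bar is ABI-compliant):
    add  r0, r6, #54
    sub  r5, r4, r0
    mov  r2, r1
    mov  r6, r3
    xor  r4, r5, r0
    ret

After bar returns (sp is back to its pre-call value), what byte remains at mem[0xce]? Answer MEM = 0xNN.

MEM = 0x9c

prologue: push r5 → mem[0xce]=0x9c, sp=0xce
prologue: push r6 → mem[0xcd]=0xb8, sp=0xcd
body[0] add  r0, r6, #54 → r0=0xee
body[1] sub  r5, r4, r0 → r5=0xb9
body[2] mov  r2, r1 → r2=0x3e
body[3] mov  r6, r3 → r6=0x61
body[4] xor  r4, r5, r0 → r4=0x57
epilogue: pop r6=0xb8, sp=0xce
epilogue: pop r5=0x9c, sp=0xcf
prologue pushed ['r5', 'r6'] at ['0xce', '0xcd']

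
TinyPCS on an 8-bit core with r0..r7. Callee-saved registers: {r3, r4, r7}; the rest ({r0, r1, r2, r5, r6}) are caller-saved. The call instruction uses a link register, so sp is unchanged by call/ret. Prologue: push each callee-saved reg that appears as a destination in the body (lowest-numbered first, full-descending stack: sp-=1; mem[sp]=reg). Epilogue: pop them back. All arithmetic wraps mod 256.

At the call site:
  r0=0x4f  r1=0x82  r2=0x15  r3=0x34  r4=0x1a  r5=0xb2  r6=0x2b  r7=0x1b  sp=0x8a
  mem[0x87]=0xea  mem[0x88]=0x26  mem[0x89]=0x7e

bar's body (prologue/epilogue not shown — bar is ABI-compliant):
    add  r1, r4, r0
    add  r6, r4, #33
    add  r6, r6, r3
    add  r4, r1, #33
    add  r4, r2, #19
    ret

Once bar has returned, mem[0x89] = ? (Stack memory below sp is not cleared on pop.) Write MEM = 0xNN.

MEM = 0x1a

prologue: push r4 → mem[0x89]=0x1a, sp=0x89
body[0] add  r1, r4, r0 → r1=0x69
body[1] add  r6, r4, #33 → r6=0x3b
body[2] add  r6, r6, r3 → r6=0x6f
body[3] add  r4, r1, #33 → r4=0x8a
body[4] add  r4, r2, #19 → r4=0x28
epilogue: pop r4=0x1a, sp=0x8a
prologue pushed ['r4'] at ['0x89']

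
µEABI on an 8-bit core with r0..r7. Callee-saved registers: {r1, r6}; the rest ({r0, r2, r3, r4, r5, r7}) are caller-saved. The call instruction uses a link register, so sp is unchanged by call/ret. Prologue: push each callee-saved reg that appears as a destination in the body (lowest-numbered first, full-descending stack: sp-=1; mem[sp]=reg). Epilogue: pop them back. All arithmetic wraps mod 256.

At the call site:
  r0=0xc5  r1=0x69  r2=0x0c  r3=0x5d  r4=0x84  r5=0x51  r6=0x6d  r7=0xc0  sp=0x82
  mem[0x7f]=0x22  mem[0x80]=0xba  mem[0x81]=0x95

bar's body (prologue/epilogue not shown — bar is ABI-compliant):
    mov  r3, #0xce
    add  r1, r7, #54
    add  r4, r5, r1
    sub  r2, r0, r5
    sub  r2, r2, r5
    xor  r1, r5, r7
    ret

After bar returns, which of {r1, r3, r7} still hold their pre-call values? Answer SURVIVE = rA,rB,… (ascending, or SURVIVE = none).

SURVIVE = r1,r7

prologue: push r1 -> mem[0x81]=0x69, sp=0x81
body[0] mov  r3, #0xce -> r3=0xce
body[1] add  r1, r7, #54 -> r1=0xf6
body[2] add  r4, r5, r1 -> r4=0x47
body[3] sub  r2, r0, r5 -> r2=0x74
body[4] sub  r2, r2, r5 -> r2=0x23
body[5] xor  r1, r5, r7 -> r1=0x91
epilogue: pop r1=0x69, sp=0x82
r1: callee-saved, written=True
r3: caller-saved, written=True
r7: caller-saved, written=False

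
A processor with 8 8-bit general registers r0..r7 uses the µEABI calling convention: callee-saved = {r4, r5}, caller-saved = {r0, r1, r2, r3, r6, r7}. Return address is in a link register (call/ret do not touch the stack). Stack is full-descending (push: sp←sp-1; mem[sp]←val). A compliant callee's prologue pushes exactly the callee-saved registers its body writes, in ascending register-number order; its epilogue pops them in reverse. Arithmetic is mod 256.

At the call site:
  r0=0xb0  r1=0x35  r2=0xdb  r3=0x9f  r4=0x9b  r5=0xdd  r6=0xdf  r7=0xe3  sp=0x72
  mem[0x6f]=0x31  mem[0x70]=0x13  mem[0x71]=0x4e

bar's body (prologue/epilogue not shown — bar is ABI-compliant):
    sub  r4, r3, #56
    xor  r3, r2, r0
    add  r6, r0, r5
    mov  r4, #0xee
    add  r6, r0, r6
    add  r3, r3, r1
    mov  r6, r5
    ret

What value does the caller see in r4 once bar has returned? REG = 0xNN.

REG = 0x9b

prologue: push r4 → mem[0x71]=0x9b, sp=0x71
body[0] sub  r4, r3, #56 → r4=0x67
body[1] xor  r3, r2, r0 → r3=0x6b
body[2] add  r6, r0, r5 → r6=0x8d
body[3] mov  r4, #0xee → r4=0xee
body[4] add  r6, r0, r6 → r6=0x3d
body[5] add  r3, r3, r1 → r3=0xa0
body[6] mov  r6, r5 → r6=0xdd
epilogue: pop r4=0x9b, sp=0x72
r4 is callee-saved → restored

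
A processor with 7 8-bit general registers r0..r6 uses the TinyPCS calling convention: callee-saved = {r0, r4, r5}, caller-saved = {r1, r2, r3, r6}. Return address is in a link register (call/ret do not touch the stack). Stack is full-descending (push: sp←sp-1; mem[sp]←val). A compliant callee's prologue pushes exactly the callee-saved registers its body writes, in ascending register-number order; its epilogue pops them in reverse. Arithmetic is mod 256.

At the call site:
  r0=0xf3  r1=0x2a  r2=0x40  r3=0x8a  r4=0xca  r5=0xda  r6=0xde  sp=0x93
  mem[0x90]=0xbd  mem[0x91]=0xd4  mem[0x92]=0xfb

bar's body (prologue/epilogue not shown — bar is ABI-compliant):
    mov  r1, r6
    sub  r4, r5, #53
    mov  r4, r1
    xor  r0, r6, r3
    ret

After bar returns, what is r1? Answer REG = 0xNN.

prologue: push r0 -> mem[0x92]=0xf3, sp=0x92
prologue: push r4 -> mem[0x91]=0xca, sp=0x91
body[0] mov  r1, r6 -> r1=0xde
body[1] sub  r4, r5, #53 -> r4=0xa5
body[2] mov  r4, r1 -> r4=0xde
body[3] xor  r0, r6, r3 -> r0=0x54
epilogue: pop r4=0xca, sp=0x92
epilogue: pop r0=0xf3, sp=0x93
r1 is caller-saved -> body value

REG = 0xde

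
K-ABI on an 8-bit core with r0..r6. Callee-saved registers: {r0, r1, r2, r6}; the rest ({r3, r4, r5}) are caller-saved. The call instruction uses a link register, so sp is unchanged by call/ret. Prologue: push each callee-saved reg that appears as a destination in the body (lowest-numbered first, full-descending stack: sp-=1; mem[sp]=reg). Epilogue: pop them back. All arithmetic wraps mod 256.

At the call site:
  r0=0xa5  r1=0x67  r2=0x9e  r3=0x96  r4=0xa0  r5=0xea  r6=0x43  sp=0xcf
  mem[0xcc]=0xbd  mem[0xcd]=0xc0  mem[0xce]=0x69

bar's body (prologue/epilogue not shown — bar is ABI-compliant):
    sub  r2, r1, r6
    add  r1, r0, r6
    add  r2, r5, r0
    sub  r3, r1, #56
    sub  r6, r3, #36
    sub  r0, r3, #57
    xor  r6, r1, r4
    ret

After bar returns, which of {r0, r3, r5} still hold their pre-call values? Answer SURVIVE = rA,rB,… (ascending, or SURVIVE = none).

SURVIVE = r0,r5

prologue: push r0 -> mem[0xce]=0xa5, sp=0xce
prologue: push r1 -> mem[0xcd]=0x67, sp=0xcd
prologue: push r2 -> mem[0xcc]=0x9e, sp=0xcc
prologue: push r6 -> mem[0xcb]=0x43, sp=0xcb
body[0] sub  r2, r1, r6 -> r2=0x24
body[1] add  r1, r0, r6 -> r1=0xe8
body[2] add  r2, r5, r0 -> r2=0x8f
body[3] sub  r3, r1, #56 -> r3=0xb0
body[4] sub  r6, r3, #36 -> r6=0x8c
body[5] sub  r0, r3, #57 -> r0=0x77
body[6] xor  r6, r1, r4 -> r6=0x48
epilogue: pop r6=0x43, sp=0xcc
epilogue: pop r2=0x9e, sp=0xcd
epilogue: pop r1=0x67, sp=0xce
epilogue: pop r0=0xa5, sp=0xcf
r0: callee-saved, written=True
r3: caller-saved, written=True
r5: caller-saved, written=False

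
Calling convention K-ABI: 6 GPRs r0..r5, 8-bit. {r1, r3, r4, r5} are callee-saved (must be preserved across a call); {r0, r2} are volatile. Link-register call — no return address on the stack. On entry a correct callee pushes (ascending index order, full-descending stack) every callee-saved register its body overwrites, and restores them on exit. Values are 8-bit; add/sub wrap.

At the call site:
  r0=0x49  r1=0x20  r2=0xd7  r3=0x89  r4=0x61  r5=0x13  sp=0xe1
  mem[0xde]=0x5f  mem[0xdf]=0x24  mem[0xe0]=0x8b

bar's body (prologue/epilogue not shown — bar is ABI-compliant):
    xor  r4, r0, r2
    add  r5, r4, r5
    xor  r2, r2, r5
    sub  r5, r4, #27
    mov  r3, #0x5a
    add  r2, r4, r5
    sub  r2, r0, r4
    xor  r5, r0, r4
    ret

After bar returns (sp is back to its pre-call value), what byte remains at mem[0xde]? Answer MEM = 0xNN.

MEM = 0x13

prologue: push r3 -> mem[0xe0]=0x89, sp=0xe0
prologue: push r4 -> mem[0xdf]=0x61, sp=0xdf
prologue: push r5 -> mem[0xde]=0x13, sp=0xde
body[0] xor  r4, r0, r2 -> r4=0x9e
body[1] add  r5, r4, r5 -> r5=0xb1
body[2] xor  r2, r2, r5 -> r2=0x66
body[3] sub  r5, r4, #27 -> r5=0x83
body[4] mov  r3, #0x5a -> r3=0x5a
body[5] add  r2, r4, r5 -> r2=0x21
body[6] sub  r2, r0, r4 -> r2=0xab
body[7] xor  r5, r0, r4 -> r5=0xd7
epilogue: pop r5=0x13, sp=0xdf
epilogue: pop r4=0x61, sp=0xe0
epilogue: pop r3=0x89, sp=0xe1
prologue pushed ['r3', 'r4', 'r5'] at ['0xe0', '0xdf', '0xde']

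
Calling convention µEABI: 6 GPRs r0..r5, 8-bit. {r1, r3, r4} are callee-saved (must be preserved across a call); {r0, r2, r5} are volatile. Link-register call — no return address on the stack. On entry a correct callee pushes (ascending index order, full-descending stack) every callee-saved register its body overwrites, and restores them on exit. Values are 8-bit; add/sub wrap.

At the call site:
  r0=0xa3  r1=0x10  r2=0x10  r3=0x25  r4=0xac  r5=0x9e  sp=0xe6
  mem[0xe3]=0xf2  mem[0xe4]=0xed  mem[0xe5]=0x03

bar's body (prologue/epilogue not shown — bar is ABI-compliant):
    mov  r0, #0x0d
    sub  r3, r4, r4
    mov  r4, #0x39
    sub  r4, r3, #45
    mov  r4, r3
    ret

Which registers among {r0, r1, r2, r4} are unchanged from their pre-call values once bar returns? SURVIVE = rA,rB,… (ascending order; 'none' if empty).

prologue: push r3 → mem[0xe5]=0x25, sp=0xe5
prologue: push r4 → mem[0xe4]=0xac, sp=0xe4
body[0] mov  r0, #0x0d → r0=0x0d
body[1] sub  r3, r4, r4 → r3=0x00
body[2] mov  r4, #0x39 → r4=0x39
body[3] sub  r4, r3, #45 → r4=0xd3
body[4] mov  r4, r3 → r4=0x00
epilogue: pop r4=0xac, sp=0xe5
epilogue: pop r3=0x25, sp=0xe6
r0: caller-saved, written=True
r1: callee-saved, written=False
r2: caller-saved, written=False
r4: callee-saved, written=True

SURVIVE = r1,r2,r4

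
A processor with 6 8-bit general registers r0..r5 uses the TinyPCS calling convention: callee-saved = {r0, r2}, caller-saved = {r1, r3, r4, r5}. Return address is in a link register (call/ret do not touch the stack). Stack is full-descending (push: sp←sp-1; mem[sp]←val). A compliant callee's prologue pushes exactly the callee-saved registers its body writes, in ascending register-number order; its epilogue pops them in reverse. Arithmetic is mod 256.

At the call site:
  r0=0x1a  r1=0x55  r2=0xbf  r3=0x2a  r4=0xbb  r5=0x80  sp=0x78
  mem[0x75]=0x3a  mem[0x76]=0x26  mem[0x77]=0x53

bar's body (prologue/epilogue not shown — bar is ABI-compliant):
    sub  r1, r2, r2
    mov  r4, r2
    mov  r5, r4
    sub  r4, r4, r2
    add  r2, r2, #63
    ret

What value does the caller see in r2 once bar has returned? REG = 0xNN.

REG = 0xbf

prologue: push r2 -> mem[0x77]=0xbf, sp=0x77
body[0] sub  r1, r2, r2 -> r1=0x00
body[1] mov  r4, r2 -> r4=0xbf
body[2] mov  r5, r4 -> r5=0xbf
body[3] sub  r4, r4, r2 -> r4=0x00
body[4] add  r2, r2, #63 -> r2=0xfe
epilogue: pop r2=0xbf, sp=0x78
r2 is callee-saved -> restored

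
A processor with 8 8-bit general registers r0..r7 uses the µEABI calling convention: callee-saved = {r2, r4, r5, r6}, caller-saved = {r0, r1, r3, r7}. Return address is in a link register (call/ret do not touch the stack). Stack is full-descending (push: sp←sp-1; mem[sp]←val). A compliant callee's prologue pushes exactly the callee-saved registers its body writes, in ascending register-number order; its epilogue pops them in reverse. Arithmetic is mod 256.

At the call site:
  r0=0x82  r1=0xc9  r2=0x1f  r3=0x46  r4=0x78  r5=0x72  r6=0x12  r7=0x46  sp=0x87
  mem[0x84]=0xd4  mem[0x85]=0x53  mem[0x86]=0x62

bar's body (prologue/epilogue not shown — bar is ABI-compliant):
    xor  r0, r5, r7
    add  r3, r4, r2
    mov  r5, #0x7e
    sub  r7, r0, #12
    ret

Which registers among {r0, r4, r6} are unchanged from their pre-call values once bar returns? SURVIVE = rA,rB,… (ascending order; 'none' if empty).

SURVIVE = r4,r6

prologue: push r5 → mem[0x86]=0x72, sp=0x86
body[0] xor  r0, r5, r7 → r0=0x34
body[1] add  r3, r4, r2 → r3=0x97
body[2] mov  r5, #0x7e → r5=0x7e
body[3] sub  r7, r0, #12 → r7=0x28
epilogue: pop r5=0x72, sp=0x87
r0: caller-saved, written=True
r4: callee-saved, written=False
r6: callee-saved, written=False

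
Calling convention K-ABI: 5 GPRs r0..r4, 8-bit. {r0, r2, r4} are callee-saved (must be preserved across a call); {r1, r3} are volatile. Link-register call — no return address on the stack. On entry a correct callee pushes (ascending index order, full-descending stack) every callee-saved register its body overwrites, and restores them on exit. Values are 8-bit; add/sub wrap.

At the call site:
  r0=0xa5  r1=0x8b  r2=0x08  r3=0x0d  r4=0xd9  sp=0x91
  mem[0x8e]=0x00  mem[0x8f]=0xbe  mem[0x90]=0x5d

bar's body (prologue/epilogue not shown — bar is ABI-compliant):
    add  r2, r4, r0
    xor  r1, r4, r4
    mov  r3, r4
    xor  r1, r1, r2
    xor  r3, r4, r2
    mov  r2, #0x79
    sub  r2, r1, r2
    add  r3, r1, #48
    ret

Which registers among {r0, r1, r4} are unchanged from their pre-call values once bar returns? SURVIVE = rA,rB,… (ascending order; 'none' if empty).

SURVIVE = r0,r4

prologue: push r2 -> mem[0x90]=0x08, sp=0x90
body[0] add  r2, r4, r0 -> r2=0x7e
body[1] xor  r1, r4, r4 -> r1=0x00
body[2] mov  r3, r4 -> r3=0xd9
body[3] xor  r1, r1, r2 -> r1=0x7e
body[4] xor  r3, r4, r2 -> r3=0xa7
body[5] mov  r2, #0x79 -> r2=0x79
body[6] sub  r2, r1, r2 -> r2=0x05
body[7] add  r3, r1, #48 -> r3=0xae
epilogue: pop r2=0x08, sp=0x91
r0: callee-saved, written=False
r1: caller-saved, written=True
r4: callee-saved, written=False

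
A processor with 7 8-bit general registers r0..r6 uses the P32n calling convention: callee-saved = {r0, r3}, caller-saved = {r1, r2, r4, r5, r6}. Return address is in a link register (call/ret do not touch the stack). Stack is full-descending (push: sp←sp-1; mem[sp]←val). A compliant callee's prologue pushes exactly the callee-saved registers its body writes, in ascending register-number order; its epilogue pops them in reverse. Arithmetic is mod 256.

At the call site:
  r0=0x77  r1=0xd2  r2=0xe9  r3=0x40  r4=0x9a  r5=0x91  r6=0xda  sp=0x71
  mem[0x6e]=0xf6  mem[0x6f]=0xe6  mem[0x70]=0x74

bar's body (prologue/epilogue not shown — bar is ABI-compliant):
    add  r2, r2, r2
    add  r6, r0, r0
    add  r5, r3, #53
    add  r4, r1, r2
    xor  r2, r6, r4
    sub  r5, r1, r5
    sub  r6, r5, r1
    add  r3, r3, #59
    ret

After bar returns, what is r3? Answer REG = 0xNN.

prologue: push r3 -> mem[0x70]=0x40, sp=0x70
body[0] add  r2, r2, r2 -> r2=0xd2
body[1] add  r6, r0, r0 -> r6=0xee
body[2] add  r5, r3, #53 -> r5=0x75
body[3] add  r4, r1, r2 -> r4=0xa4
body[4] xor  r2, r6, r4 -> r2=0x4a
body[5] sub  r5, r1, r5 -> r5=0x5d
body[6] sub  r6, r5, r1 -> r6=0x8b
body[7] add  r3, r3, #59 -> r3=0x7b
epilogue: pop r3=0x40, sp=0x71
r3 is callee-saved -> restored

REG = 0x40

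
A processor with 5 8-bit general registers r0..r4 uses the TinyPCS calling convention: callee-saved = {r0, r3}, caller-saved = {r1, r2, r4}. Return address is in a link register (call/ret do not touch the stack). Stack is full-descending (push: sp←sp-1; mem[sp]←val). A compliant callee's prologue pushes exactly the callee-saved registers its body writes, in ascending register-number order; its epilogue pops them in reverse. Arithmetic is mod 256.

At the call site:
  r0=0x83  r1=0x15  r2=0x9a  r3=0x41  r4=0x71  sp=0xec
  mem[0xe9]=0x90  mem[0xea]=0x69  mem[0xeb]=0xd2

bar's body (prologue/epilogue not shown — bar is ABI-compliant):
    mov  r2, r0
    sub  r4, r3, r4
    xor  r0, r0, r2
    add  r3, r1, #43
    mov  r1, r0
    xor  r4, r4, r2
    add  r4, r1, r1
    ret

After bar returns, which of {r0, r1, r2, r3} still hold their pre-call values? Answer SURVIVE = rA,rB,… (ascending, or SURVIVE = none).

SURVIVE = r0,r3

prologue: push r0 -> mem[0xeb]=0x83, sp=0xeb
prologue: push r3 -> mem[0xea]=0x41, sp=0xea
body[0] mov  r2, r0 -> r2=0x83
body[1] sub  r4, r3, r4 -> r4=0xd0
body[2] xor  r0, r0, r2 -> r0=0x00
body[3] add  r3, r1, #43 -> r3=0x40
body[4] mov  r1, r0 -> r1=0x00
body[5] xor  r4, r4, r2 -> r4=0x53
body[6] add  r4, r1, r1 -> r4=0x00
epilogue: pop r3=0x41, sp=0xeb
epilogue: pop r0=0x83, sp=0xec
r0: callee-saved, written=True
r1: caller-saved, written=True
r2: caller-saved, written=True
r3: callee-saved, written=True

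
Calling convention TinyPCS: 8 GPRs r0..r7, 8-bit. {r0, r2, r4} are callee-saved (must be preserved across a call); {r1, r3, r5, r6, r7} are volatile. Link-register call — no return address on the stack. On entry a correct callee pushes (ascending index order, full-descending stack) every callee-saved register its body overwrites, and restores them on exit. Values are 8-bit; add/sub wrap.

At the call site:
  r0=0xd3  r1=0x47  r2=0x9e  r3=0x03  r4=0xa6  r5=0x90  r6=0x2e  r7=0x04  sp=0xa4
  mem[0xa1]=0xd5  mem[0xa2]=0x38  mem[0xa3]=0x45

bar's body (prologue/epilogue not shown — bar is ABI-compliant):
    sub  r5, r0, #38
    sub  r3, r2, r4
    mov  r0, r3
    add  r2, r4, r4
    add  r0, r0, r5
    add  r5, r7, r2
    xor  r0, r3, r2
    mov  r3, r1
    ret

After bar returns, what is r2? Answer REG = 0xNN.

prologue: push r0 → mem[0xa3]=0xd3, sp=0xa3
prologue: push r2 → mem[0xa2]=0x9e, sp=0xa2
body[0] sub  r5, r0, #38 → r5=0xad
body[1] sub  r3, r2, r4 → r3=0xf8
body[2] mov  r0, r3 → r0=0xf8
body[3] add  r2, r4, r4 → r2=0x4c
body[4] add  r0, r0, r5 → r0=0xa5
body[5] add  r5, r7, r2 → r5=0x50
body[6] xor  r0, r3, r2 → r0=0xb4
body[7] mov  r3, r1 → r3=0x47
epilogue: pop r2=0x9e, sp=0xa3
epilogue: pop r0=0xd3, sp=0xa4
r2 is callee-saved → restored

REG = 0x9e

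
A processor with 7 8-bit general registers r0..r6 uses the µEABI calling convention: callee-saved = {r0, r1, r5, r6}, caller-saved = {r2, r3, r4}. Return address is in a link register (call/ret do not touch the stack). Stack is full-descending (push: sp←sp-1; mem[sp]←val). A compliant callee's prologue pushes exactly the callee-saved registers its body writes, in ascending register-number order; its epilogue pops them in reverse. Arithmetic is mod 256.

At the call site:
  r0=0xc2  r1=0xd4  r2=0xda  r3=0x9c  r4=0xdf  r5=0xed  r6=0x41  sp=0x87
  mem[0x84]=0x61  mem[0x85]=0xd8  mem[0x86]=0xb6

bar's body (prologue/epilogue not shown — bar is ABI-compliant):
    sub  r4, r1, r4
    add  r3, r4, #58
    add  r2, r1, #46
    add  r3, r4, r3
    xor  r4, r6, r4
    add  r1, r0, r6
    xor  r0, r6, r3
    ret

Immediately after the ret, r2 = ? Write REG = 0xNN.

REG = 0x02

prologue: push r0 -> mem[0x86]=0xc2, sp=0x86
prologue: push r1 -> mem[0x85]=0xd4, sp=0x85
body[0] sub  r4, r1, r4 -> r4=0xf5
body[1] add  r3, r4, #58 -> r3=0x2f
body[2] add  r2, r1, #46 -> r2=0x02
body[3] add  r3, r4, r3 -> r3=0x24
body[4] xor  r4, r6, r4 -> r4=0xb4
body[5] add  r1, r0, r6 -> r1=0x03
body[6] xor  r0, r6, r3 -> r0=0x65
epilogue: pop r1=0xd4, sp=0x86
epilogue: pop r0=0xc2, sp=0x87
r2 is caller-saved -> body value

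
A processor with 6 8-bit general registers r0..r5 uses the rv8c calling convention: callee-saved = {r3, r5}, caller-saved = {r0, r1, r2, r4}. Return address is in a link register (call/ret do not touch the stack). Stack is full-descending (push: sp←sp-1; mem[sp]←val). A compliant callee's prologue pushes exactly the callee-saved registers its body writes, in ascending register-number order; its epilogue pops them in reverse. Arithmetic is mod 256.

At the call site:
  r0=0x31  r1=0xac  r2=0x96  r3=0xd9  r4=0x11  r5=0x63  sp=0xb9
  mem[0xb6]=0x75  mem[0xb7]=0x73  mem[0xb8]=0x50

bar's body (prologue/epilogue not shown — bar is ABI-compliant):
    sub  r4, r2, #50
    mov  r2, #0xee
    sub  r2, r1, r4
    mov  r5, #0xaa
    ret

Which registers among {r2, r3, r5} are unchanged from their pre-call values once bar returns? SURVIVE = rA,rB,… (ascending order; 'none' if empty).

SURVIVE = r3,r5

prologue: push r5 -> mem[0xb8]=0x63, sp=0xb8
body[0] sub  r4, r2, #50 -> r4=0x64
body[1] mov  r2, #0xee -> r2=0xee
body[2] sub  r2, r1, r4 -> r2=0x48
body[3] mov  r5, #0xaa -> r5=0xaa
epilogue: pop r5=0x63, sp=0xb9
r2: caller-saved, written=True
r3: callee-saved, written=False
r5: callee-saved, written=True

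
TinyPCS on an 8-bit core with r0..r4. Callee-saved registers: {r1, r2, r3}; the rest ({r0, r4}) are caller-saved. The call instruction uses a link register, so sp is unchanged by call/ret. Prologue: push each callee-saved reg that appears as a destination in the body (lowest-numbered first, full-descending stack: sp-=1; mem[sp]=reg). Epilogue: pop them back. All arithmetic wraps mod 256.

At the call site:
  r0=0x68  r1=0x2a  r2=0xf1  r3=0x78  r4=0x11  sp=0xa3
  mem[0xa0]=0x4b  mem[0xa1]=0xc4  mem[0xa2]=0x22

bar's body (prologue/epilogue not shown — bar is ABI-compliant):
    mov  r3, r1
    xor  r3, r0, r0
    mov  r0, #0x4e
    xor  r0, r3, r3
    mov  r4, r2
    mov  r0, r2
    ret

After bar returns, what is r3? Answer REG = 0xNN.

REG = 0x78

prologue: push r3 → mem[0xa2]=0x78, sp=0xa2
body[0] mov  r3, r1 → r3=0x2a
body[1] xor  r3, r0, r0 → r3=0x00
body[2] mov  r0, #0x4e → r0=0x4e
body[3] xor  r0, r3, r3 → r0=0x00
body[4] mov  r4, r2 → r4=0xf1
body[5] mov  r0, r2 → r0=0xf1
epilogue: pop r3=0x78, sp=0xa3
r3 is callee-saved → restored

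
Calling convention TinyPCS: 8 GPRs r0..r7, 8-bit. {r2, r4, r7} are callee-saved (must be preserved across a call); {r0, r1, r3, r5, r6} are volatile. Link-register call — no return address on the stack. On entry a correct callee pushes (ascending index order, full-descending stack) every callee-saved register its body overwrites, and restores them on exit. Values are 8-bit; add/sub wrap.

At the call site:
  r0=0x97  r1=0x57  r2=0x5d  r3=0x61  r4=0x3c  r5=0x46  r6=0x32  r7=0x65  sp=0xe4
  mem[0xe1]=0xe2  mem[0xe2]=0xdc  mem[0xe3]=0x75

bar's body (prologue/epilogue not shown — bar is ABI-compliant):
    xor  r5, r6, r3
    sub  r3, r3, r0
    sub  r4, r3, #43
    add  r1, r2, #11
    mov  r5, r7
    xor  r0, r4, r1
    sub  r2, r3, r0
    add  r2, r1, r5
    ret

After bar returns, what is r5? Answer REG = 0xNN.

prologue: push r2 -> mem[0xe3]=0x5d, sp=0xe3
prologue: push r4 -> mem[0xe2]=0x3c, sp=0xe2
body[0] xor  r5, r6, r3 -> r5=0x53
body[1] sub  r3, r3, r0 -> r3=0xca
body[2] sub  r4, r3, #43 -> r4=0x9f
body[3] add  r1, r2, #11 -> r1=0x68
body[4] mov  r5, r7 -> r5=0x65
body[5] xor  r0, r4, r1 -> r0=0xf7
body[6] sub  r2, r3, r0 -> r2=0xd3
body[7] add  r2, r1, r5 -> r2=0xcd
epilogue: pop r4=0x3c, sp=0xe3
epilogue: pop r2=0x5d, sp=0xe4
r5 is caller-saved -> body value

REG = 0x65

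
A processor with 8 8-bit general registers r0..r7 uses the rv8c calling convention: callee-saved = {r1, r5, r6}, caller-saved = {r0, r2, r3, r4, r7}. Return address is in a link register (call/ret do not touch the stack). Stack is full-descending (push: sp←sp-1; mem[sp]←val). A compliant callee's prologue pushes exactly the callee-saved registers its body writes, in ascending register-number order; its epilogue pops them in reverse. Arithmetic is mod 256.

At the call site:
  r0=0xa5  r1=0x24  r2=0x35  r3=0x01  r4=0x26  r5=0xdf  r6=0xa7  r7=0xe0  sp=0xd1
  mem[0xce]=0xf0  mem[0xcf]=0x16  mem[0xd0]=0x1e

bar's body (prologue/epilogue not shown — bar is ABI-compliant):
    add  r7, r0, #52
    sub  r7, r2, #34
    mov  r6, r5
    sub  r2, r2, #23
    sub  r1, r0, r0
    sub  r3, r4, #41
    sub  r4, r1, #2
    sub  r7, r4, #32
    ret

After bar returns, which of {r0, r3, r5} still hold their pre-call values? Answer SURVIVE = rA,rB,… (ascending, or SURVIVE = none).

prologue: push r1 → mem[0xd0]=0x24, sp=0xd0
prologue: push r6 → mem[0xcf]=0xa7, sp=0xcf
body[0] add  r7, r0, #52 → r7=0xd9
body[1] sub  r7, r2, #34 → r7=0x13
body[2] mov  r6, r5 → r6=0xdf
body[3] sub  r2, r2, #23 → r2=0x1e
body[4] sub  r1, r0, r0 → r1=0x00
body[5] sub  r3, r4, #41 → r3=0xfd
body[6] sub  r4, r1, #2 → r4=0xfe
body[7] sub  r7, r4, #32 → r7=0xde
epilogue: pop r6=0xa7, sp=0xd0
epilogue: pop r1=0x24, sp=0xd1
r0: caller-saved, written=False
r3: caller-saved, written=True
r5: callee-saved, written=False

SURVIVE = r0,r5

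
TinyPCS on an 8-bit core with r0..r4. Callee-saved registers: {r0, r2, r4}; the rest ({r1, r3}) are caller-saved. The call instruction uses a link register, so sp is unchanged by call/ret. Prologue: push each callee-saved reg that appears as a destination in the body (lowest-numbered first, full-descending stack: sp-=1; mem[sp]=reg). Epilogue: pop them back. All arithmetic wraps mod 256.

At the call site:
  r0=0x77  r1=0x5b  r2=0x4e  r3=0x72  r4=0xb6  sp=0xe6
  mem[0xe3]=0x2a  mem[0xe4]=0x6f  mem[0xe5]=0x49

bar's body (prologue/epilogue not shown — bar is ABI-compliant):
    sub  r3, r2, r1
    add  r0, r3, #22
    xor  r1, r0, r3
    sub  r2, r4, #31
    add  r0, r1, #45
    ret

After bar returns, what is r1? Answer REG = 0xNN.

REG = 0xfa

prologue: push r0 -> mem[0xe5]=0x77, sp=0xe5
prologue: push r2 -> mem[0xe4]=0x4e, sp=0xe4
body[0] sub  r3, r2, r1 -> r3=0xf3
body[1] add  r0, r3, #22 -> r0=0x09
body[2] xor  r1, r0, r3 -> r1=0xfa
body[3] sub  r2, r4, #31 -> r2=0x97
body[4] add  r0, r1, #45 -> r0=0x27
epilogue: pop r2=0x4e, sp=0xe5
epilogue: pop r0=0x77, sp=0xe6
r1 is caller-saved -> body value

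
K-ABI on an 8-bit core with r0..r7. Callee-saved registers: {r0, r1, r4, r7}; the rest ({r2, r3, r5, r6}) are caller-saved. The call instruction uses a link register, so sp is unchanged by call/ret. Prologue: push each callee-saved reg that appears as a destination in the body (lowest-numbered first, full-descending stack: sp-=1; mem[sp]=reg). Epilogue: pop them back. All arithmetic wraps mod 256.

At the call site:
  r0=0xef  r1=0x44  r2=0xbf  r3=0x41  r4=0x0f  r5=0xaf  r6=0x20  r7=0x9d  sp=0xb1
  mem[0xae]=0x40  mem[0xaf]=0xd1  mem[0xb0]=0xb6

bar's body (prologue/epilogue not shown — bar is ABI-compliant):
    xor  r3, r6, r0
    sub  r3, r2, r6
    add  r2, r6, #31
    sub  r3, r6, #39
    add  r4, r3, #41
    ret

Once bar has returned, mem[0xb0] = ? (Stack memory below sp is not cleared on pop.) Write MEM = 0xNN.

prologue: push r4 -> mem[0xb0]=0x0f, sp=0xb0
body[0] xor  r3, r6, r0 -> r3=0xcf
body[1] sub  r3, r2, r6 -> r3=0x9f
body[2] add  r2, r6, #31 -> r2=0x3f
body[3] sub  r3, r6, #39 -> r3=0xf9
body[4] add  r4, r3, #41 -> r4=0x22
epilogue: pop r4=0x0f, sp=0xb1
prologue pushed ['r4'] at ['0xb0']

MEM = 0x0f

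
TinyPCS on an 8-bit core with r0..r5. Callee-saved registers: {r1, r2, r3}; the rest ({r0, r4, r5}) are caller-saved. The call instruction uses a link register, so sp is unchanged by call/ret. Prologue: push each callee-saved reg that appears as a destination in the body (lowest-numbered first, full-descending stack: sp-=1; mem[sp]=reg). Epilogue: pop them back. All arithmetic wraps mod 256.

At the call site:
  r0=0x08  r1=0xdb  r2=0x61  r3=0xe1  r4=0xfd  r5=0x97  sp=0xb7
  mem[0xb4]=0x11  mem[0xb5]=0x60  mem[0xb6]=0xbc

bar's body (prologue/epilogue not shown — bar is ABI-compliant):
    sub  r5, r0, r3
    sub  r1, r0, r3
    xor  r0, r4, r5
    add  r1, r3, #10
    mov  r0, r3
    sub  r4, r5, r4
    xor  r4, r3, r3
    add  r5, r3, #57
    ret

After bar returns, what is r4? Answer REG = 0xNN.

prologue: push r1 → mem[0xb6]=0xdb, sp=0xb6
body[0] sub  r5, r0, r3 → r5=0x27
body[1] sub  r1, r0, r3 → r1=0x27
body[2] xor  r0, r4, r5 → r0=0xda
body[3] add  r1, r3, #10 → r1=0xeb
body[4] mov  r0, r3 → r0=0xe1
body[5] sub  r4, r5, r4 → r4=0x2a
body[6] xor  r4, r3, r3 → r4=0x00
body[7] add  r5, r3, #57 → r5=0x1a
epilogue: pop r1=0xdb, sp=0xb7
r4 is caller-saved → body value

REG = 0x00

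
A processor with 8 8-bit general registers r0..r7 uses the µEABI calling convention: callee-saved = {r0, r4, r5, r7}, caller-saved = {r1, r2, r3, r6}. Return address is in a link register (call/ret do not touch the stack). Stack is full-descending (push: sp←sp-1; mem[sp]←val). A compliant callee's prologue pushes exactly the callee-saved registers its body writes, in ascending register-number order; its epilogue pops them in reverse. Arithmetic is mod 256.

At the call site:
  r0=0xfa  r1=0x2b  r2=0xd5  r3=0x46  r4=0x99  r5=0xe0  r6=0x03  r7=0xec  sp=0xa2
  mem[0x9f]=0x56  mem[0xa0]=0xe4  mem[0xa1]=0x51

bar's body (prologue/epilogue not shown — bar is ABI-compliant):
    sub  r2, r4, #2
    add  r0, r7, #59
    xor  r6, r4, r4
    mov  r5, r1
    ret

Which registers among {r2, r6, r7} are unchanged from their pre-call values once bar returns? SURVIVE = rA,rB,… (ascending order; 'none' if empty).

SURVIVE = r7

prologue: push r0 → mem[0xa1]=0xfa, sp=0xa1
prologue: push r5 → mem[0xa0]=0xe0, sp=0xa0
body[0] sub  r2, r4, #2 → r2=0x97
body[1] add  r0, r7, #59 → r0=0x27
body[2] xor  r6, r4, r4 → r6=0x00
body[3] mov  r5, r1 → r5=0x2b
epilogue: pop r5=0xe0, sp=0xa1
epilogue: pop r0=0xfa, sp=0xa2
r2: caller-saved, written=True
r6: caller-saved, written=True
r7: callee-saved, written=False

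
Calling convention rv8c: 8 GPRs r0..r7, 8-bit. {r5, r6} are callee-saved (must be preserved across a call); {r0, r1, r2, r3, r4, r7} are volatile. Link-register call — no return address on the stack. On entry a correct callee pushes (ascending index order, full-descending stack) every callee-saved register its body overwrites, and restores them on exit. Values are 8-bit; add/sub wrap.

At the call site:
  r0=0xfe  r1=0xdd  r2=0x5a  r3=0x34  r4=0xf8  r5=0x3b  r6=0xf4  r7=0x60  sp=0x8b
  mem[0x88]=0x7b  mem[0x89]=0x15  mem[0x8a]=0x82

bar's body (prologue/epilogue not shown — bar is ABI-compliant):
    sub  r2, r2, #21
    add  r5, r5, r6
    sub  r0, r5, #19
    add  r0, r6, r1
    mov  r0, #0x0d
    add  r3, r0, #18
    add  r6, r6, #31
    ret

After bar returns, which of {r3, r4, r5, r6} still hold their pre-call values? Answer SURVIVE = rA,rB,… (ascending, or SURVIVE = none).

prologue: push r5 -> mem[0x8a]=0x3b, sp=0x8a
prologue: push r6 -> mem[0x89]=0xf4, sp=0x89
body[0] sub  r2, r2, #21 -> r2=0x45
body[1] add  r5, r5, r6 -> r5=0x2f
body[2] sub  r0, r5, #19 -> r0=0x1c
body[3] add  r0, r6, r1 -> r0=0xd1
body[4] mov  r0, #0x0d -> r0=0x0d
body[5] add  r3, r0, #18 -> r3=0x1f
body[6] add  r6, r6, #31 -> r6=0x13
epilogue: pop r6=0xf4, sp=0x8a
epilogue: pop r5=0x3b, sp=0x8b
r3: caller-saved, written=True
r4: caller-saved, written=False
r5: callee-saved, written=True
r6: callee-saved, written=True

SURVIVE = r4,r5,r6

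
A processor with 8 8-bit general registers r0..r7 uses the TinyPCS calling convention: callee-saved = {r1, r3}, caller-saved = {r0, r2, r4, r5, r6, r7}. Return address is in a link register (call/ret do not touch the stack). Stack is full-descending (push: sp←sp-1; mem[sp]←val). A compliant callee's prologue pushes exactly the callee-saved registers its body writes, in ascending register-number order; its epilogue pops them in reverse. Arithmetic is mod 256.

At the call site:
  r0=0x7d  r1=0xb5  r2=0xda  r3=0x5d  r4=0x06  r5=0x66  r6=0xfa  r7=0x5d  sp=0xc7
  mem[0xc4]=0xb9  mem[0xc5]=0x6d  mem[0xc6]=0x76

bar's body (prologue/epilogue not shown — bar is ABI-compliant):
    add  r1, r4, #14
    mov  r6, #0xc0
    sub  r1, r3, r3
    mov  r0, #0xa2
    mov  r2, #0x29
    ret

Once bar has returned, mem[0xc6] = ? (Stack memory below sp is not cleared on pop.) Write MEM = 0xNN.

prologue: push r1 → mem[0xc6]=0xb5, sp=0xc6
body[0] add  r1, r4, #14 → r1=0x14
body[1] mov  r6, #0xc0 → r6=0xc0
body[2] sub  r1, r3, r3 → r1=0x00
body[3] mov  r0, #0xa2 → r0=0xa2
body[4] mov  r2, #0x29 → r2=0x29
epilogue: pop r1=0xb5, sp=0xc7
prologue pushed ['r1'] at ['0xc6']

MEM = 0xb5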